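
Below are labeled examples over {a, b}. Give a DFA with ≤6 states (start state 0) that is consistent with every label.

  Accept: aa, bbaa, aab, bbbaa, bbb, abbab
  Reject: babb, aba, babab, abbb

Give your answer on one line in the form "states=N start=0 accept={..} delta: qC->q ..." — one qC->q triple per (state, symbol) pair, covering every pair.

states=3 start=0 accept={0} delta: 0a->1 0b->0 1a->0 1b->2 2a->1 2b->1

Fold the examples into a partial DFA from state 0: repeatedly fix the first undefined (state, symbol) met by the shortest-then-alphabetical prefix, trying targets in increasing order and rejecting any under which an Accept and a Reject string meet in one state with the same remainder; add a state when all current targets are rejected. Accepting states are where Accept strings end.
a: 0a undefined. 0a->0: no, bbb/abbb meet in 0 with "bbb" left. Open state 1: 0a->1.
b: 0b undefined. 0b->0: ok.
aa: 1a undefined. 1a->0: ok.
ab: 1b undefined. 1b->0: no, aa/babb meet in 0. 1b->1: no, aa/aba meet in 0. Open state 2: 1b->2.
aba: 2a undefined. 2a->0: no, aa/aba meet in 0. 2a->1: ok.
abb: 2b undefined. 2b->0: no, aa/babb meet in 0. 2b->1: ok.
All examples now run through 3 states with every (state, symbol) defined. Accept strings end in {0}, Reject strings end in {1,2}; accept={0}.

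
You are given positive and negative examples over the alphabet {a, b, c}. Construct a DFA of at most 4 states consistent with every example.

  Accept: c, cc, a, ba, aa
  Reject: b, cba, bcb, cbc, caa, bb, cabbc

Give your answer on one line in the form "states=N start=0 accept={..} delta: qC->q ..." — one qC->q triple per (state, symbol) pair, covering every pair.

State merging on the prefix tree: take the shortest (then alphabetical) example prefix whose next move is undefined and point that move at state 0, else 1, else 2, ...; a target is out if some Accept/Reject pair would then sit in one state with the same input left (inseparable). If every existing state is out, open a new one.
a: 0a undefined. 0a->0: ok.
b: 0b undefined. 0b->0: no, a/b meet in 0. Open state 1: 0b->1.
c: 0c undefined. 0c->0: no, c/caa meet in 0. 0c->1: no, c/b meet in 1. Open state 2: 0c->2.
ba: 1a undefined. 1a->0: ok.
bb: 1b undefined. 1b->0: no, a/bb meet in 0. 1b->1: ok.
bc: 1c undefined. 1c->0: ok.
ca: 2a undefined. 2a->0: no, a/caa meet in 0. 2a->1: no, a/caa meet in 0. 2a->2: no, c/caa meet in 2. Open state 3: 2a->3.
cb: 2b undefined. 2b->0: no, c/cbc meet in 2. 2b->1: no, a/cba meet in 0. 2b->2: no, cc/cbc meet in 2 with "c" left. 2b->3: ok.
cc: 2c undefined. 2c->0: ok.
caa: 3a undefined. 3a->0: no, cc/cba meet in 0. 3a->1: ok.
cab: 3b undefined. 3b->0: no, cc/cabbc meet in 0. 3b->1: no, cc/cabbc meet in 0. 3b->2: ok.
cbc: 3c undefined. 3c->0: no, cc/cbc meet in 0. 3c->1: ok.
All examples now run through 4 states with every (state, symbol) defined. Accept strings end in {0,2}, Reject strings end in {1}; accept={0,2}.

states=4 start=0 accept={0,2} delta: 0a->0 0b->1 0c->2 1a->0 1b->1 1c->0 2a->3 2b->3 2c->0 3a->1 3b->2 3c->1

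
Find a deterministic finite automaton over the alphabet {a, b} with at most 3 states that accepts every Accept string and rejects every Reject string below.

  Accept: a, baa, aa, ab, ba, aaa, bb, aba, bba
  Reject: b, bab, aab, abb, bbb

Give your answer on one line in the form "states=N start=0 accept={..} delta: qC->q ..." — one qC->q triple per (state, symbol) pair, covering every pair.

states=3 start=0 accept={0,1} delta: 0a->1 0b->2 1a->0 1b->0 2a->0 2b->0

Fold the examples into a partial DFA from state 0: repeatedly fix the first undefined (state, symbol) met by the shortest-then-alphabetical prefix, trying targets in increasing order and rejecting any under which an Accept and a Reject string meet in one state with the same remainder; add a state when all current targets are rejected. Accepting states are where Accept strings end.
a: 0a undefined. 0a->0: no, ab/b meet in 0 with "b" left. Open state 1: 0a->1.
b: 0b undefined. 0b->0: no, ab/bab meet in 1 with "b" left. 0b->1: no, a/b meet in 1. Open state 2: 0b->2.
aa: 1a undefined. 1a->0: ok.
ab: 1b undefined. 1b->0: ok.
ba: 2a undefined. 2a->0: ok.
bb: 2b undefined. 2b->0: ok.
All examples now run through 3 states with every (state, symbol) defined. Accept strings end in {0,1}, Reject strings end in {2}; accept={0,1}.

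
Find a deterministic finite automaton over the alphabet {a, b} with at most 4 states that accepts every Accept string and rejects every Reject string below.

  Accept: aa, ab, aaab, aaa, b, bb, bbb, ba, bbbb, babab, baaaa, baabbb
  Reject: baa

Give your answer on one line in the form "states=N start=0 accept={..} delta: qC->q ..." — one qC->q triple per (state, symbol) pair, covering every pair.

State merging on the prefix tree: take the shortest (then alphabetical) example prefix whose next move is undefined and point that move at state 0, else 1, else 2, ...; a target is out if some Accept/Reject pair would then sit in one state with the same input left (inseparable). If every existing state is out, open a new one.
a: 0a undefined. 0a->0: ok.
b: 0b undefined. 0b->0: no, aa/baa meet in 0. Open state 1: 0b->1.
ba: 1a undefined. 1a->0: no, aa/baa meet in 0. 1a->1: no, ab/baa meet in 1. Open state 2: 1a->2.
bb: 1b undefined. 1b->0: ok.
baa: 2a undefined. 2a->0: no, aa/baa meet in 0. 2a->1: no, ab/baa meet in 1. 2a->2: no, ba/baa meet in 2. Open state 3: 2a->3.
bab: 2b undefined. 2b->0: ok.
baaa: 3a undefined. 3a->0: ok.
baab: 3b undefined. 3b->0: ok.
All examples now run through 4 states with every (state, symbol) defined. Accept strings end in {0,1,2}, Reject strings end in {3}; accept={0,1,2}.

states=4 start=0 accept={0,1,2} delta: 0a->0 0b->1 1a->2 1b->0 2a->3 2b->0 3a->0 3b->0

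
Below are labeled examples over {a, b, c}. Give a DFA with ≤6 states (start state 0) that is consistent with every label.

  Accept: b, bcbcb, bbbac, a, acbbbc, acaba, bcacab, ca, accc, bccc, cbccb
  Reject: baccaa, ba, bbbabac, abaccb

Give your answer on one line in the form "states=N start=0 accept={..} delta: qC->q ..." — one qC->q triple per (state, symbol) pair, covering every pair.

states=5 start=0 accept={0,1,3,4} delta: 0a->0 0b->1 0c->2 1a->2 1b->0 1c->0 2a->1 2b->3 2c->3 3a->0 3b->0 3c->4 4a->1 4b->2 4c->0

State merging on the prefix tree: take the shortest (then alphabetical) example prefix whose next move is undefined and point that move at state 0, else 1, else 2, ...; a target is out if some Accept/Reject pair would then sit in one state with the same input left (inseparable). If every existing state is out, open a new one.
a: 0a undefined. 0a->0: ok.
b: 0b undefined. 0b->0: no, b/ba meet in 0. Open state 1: 0b->1.
c: 0c undefined. 0c->0: no, acaba/ba meet in 1 with "a" left. 0c->1: no, ca/ba meet in 1 with "a" left. Open state 2: 0c->2.
ba: 1a undefined. 1a->0: no, a/ba meet in 0. 1a->1: no, b/ba meet in 1. 1a->2: ok.
bb: 1b undefined. 1b->0: ok.
bc: 1c undefined. 1c->0: ok.
ca: 2a undefined. 2a->0: no, acaba/ba meet in 2. 2a->1: ok.
cb: 2b undefined. 2b->0: no, acbbbc/ba meet in 2. 2b->1: no, bbbac/bbbabac meet in 2 with "c" left. 2b->2: no, a/bbbabac meet in 0. Open state 3: 2b->3.
acc: 2c undefined. 2c->0: no, accc/baccaa meet in 2. 2c->1: no, b/abaccb meet in 1. 2c->2: no, bbbac/baccaa meet in 2. 2c->3: ok.
cbc: 3c undefined. 3c->0: no, b/abaccb meet in 1. 3c->1: no, b/baccaa meet in 1. 3c->2: no, bbbac/abaccb meet in 3. 3c->3: no, cbccb/abaccb meet in 3 with "b" left. Open state 4: 3c->4.
acbb: 3b undefined. 3b->0: ok.
cbcc: 4c undefined. 4c->0: ok.
bacca: 4a undefined. 4a->0: no, a/baccaa meet in 0. 4a->1: ok.
abaccb: 4b undefined. 4b->0: no, a/abaccb meet in 0. 4b->1: no, b/abaccb meet in 1. 4b->2: ok.
bbbaba: 3a undefined. 3a->0: ok.
All examples now run through 5 states with every (state, symbol) defined. Accept strings end in {0,1,3,4}, Reject strings end in {2}; accept={0,1,3,4}.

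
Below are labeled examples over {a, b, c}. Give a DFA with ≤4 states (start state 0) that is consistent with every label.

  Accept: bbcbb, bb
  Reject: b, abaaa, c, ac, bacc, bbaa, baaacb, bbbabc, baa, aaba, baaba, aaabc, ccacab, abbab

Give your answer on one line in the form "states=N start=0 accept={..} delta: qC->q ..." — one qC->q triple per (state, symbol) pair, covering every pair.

Fold the examples into a partial DFA from state 0: repeatedly fix the first undefined (state, symbol) met by the shortest-then-alphabetical prefix, trying targets in increasing order and rejecting any under which an Accept and a Reject string meet in one state with the same remainder; add a state when all current targets are rejected. Accepting states are where Accept strings end.
a: 0a undefined. 0a->0: ok.
b: 0b undefined. 0b->0: no, bb/b meet in 0. Open state 1: 0b->1.
c: 0c undefined. 0c->0: ok.
ba: 1a undefined. 1a->0: ok.
bb: 1b undefined. 1b->0: no, bbcbb/abaaa meet in 0. 1b->1: no, bb/b meet in 1. Open state 2: 1b->2.
bba: 2a undefined. 2a->0: ok.
bbb: 2b undefined. 2b->0: ok.
bbc: 2c undefined. 2c->0: ok.
aaabc: 1c undefined. 1c->0: ok.
All examples now run through 3 states with every (state, symbol) defined. Accept strings end in {2}, Reject strings end in {0,1}; accept={2}.

states=3 start=0 accept={2} delta: 0a->0 0b->1 0c->0 1a->0 1b->2 1c->0 2a->0 2b->0 2c->0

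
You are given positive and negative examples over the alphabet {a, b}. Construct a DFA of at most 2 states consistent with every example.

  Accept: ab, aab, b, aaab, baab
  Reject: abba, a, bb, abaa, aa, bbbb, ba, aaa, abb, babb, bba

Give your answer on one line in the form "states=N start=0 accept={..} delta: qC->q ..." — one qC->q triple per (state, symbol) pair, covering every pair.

Grow the machine one transition at a time. Run the examples from 0; the earliest place one falls off (shortest prefix, ties alphabetical) gets sent to the lowest-numbered state that keeps every Accept/Reject pair distinguishable — a pair clashes when both reach the same state with identical unread suffix — and to a fresh state only if none does.
a: 0a undefined. 0a->0: ok.
b: 0b undefined. 0b->0: no, ab/abba meet in 0. Open state 1: 0b->1.
ba: 1a undefined. 1a->0: ok.
bb: 1b undefined. 1b->0: ok.
All examples now run through 2 states with every (state, symbol) defined. Accept strings end in {1}, Reject strings end in {0}; accept={1}.

states=2 start=0 accept={1} delta: 0a->0 0b->1 1a->0 1b->0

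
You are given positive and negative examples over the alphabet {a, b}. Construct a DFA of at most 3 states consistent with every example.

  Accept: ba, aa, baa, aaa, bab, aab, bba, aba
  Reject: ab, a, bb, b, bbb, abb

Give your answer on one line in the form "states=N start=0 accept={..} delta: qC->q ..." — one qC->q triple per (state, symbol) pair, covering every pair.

State merging on the prefix tree: take the shortest (then alphabetical) example prefix whose next move is undefined and point that move at state 0, else 1, else 2, ...; a target is out if some Accept/Reject pair would then sit in one state with the same input left (inseparable). If every existing state is out, open a new one.
a: 0a undefined. 0a->0: no, aa/a meet in 0. Open state 1: 0a->1.
b: 0b undefined. 0b->0: no, ba/a meet in 1. 0b->1: ok.
aa: 1a undefined. 1a->0: no, baa/a meet in 1. 1a->1: no, ba/a meet in 1. Open state 2: 1a->2.
ab: 1b undefined. 1b->0: no, bba/a meet in 1. 1b->1: ok.
aaa: 2a undefined. 2a->0: ok.
aab: 2b undefined. 2b->0: ok.
All examples now run through 3 states with every (state, symbol) defined. Accept strings end in {0,2}, Reject strings end in {1}; accept={0,2}.

states=3 start=0 accept={0,2} delta: 0a->1 0b->1 1a->2 1b->1 2a->0 2b->0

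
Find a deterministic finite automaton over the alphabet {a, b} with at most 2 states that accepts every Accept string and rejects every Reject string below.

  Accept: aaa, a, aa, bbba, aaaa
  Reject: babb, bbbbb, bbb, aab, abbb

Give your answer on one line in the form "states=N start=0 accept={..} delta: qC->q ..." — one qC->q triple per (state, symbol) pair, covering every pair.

states=2 start=0 accept={0} delta: 0a->0 0b->1 1a->0 1b->1

Fold the examples into a partial DFA from state 0: repeatedly fix the first undefined (state, symbol) met by the shortest-then-alphabetical prefix, trying targets in increasing order and rejecting any under which an Accept and a Reject string meet in one state with the same remainder; add a state when all current targets are rejected. Accepting states are where Accept strings end.
a: 0a undefined. 0a->0: ok.
b: 0b undefined. 0b->0: no, aaa/babb meet in 0. Open state 1: 0b->1.
ba: 1a undefined. 1a->0: ok.
bb: 1b undefined. 1b->0: no, aaa/babb meet in 0. 1b->1: ok.
All examples now run through 2 states with every (state, symbol) defined. Accept strings end in {0}, Reject strings end in {1}; accept={0}.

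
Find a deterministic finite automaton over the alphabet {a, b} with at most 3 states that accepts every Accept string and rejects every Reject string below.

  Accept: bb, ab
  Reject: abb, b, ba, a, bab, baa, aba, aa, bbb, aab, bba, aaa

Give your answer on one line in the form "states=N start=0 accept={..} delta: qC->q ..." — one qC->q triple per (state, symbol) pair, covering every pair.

State merging on the prefix tree: take the shortest (then alphabetical) example prefix whose next move is undefined and point that move at state 0, else 1, else 2, ...; a target is out if some Accept/Reject pair would then sit in one state with the same input left (inseparable). If every existing state is out, open a new one.
a: 0a undefined. 0a->0: no, bb/abb meet in 0 with "bb" left. Open state 1: 0a->1.
b: 0b undefined. 0b->0: no, bb/b meet in 0. 0b->1: ok.
aa: 1a undefined. 1a->0: ok.
ab: 1b undefined. 1b->0: no, bb/ba meet in 0. 1b->1: no, bb/abb meet in 1. Open state 2: 1b->2.
aba: 2a undefined. 2a->0: ok.
abb: 2b undefined. 2b->0: ok.
All examples now run through 3 states with every (state, symbol) defined. Accept strings end in {2}, Reject strings end in {0,1}; accept={2}.

states=3 start=0 accept={2} delta: 0a->1 0b->1 1a->0 1b->2 2a->0 2b->0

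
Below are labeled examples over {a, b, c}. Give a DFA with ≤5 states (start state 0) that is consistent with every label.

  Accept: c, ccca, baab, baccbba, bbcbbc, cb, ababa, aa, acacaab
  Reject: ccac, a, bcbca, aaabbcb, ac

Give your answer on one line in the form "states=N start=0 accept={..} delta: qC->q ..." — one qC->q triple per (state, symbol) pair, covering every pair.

State merging on the prefix tree: take the shortest (then alphabetical) example prefix whose next move is undefined and point that move at state 0, else 1, else 2, ...; a target is out if some Accept/Reject pair would then sit in one state with the same input left (inseparable). If every existing state is out, open a new one.
a: 0a undefined. 0a->0: no, c/ac meet in 0 with "c" left. Open state 1: 0a->1.
b: 0b undefined. 0b->0: ok.
c: 0c undefined. 0c->0: no, ccca/a meet in 1. 0c->1: no, c/a meet in 1. Open state 2: 0c->2.
aa: 1a undefined. 1a->0: ok.
ab: 1b undefined. 1b->0: no, cb/aaabbcb meet in 2 with "b" left. 1b->1: no, ababa/a meet in 1. 1b->2: ok.
ac: 1c undefined. 1c->0: no, baab/ac meet in 0. 1c->1: ok.
cb: 2b undefined. 2b->0: no, baab/aaabbcb meet in 0. 2b->1: no, c/aaabbcb meet in 2. 2b->2: ok.
cc: 2c undefined. 2c->0: no, baab/aaabbcb meet in 0. 2c->1: no, c/ccac meet in 2. 2c->2: no, c/aaabbcb meet in 2. Open state 3: 2c->3.
aba: 2a undefined. 2a->0: no, ababa/a meet in 1. 2a->1: no, baccbba/a meet in 1. 2a->2: ok.
cca: 3a undefined. 3a->0: no, c/ccac meet in 2. 3a->1: ok.
ccc: 3c undefined. 3c->0: no, ccca/ccac meet in 1. 3c->1: ok.
aaabbcb: 3b undefined. 3b->0: no, ccca/aaabbcb meet in 0. 3b->1: ok.
All examples now run through 4 states with every (state, symbol) defined. Accept strings end in {0,2,3}, Reject strings end in {1}; accept={0,2,3}.

states=4 start=0 accept={0,2,3} delta: 0a->1 0b->0 0c->2 1a->0 1b->2 1c->1 2a->2 2b->2 2c->3 3a->1 3b->1 3c->1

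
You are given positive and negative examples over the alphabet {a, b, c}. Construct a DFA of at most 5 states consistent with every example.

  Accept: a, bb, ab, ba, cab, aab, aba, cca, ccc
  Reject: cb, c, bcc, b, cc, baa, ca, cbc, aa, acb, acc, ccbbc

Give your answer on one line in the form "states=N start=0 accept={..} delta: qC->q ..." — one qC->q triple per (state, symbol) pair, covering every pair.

Grow the machine one transition at a time. Run the examples from 0; the earliest place one falls off (shortest prefix, ties alphabetical) gets sent to the lowest-numbered state that keeps every Accept/Reject pair distinguishable — a pair clashes when both reach the same state with identical unread suffix — and to a fresh state only if none does.
a: 0a undefined. 0a->0: no, a/aa meet in 0. Open state 1: 0a->1.
b: 0b undefined. 0b->0: no, bb/b meet in 0. 0b->1: no, a/b meet in 1. Open state 2: 0b->2.
c: 0c undefined. 0c->0: no, a/ca meet in 1. 0c->1: no, a/c meet in 1. 0c->2: no, bb/cb meet in 2 with "b" left. Open state 3: 0c->3.
aa: 1a undefined. 1a->0: no, aab/b meet in 2. 1a->1: no, a/aa meet in 1. 1a->2: ok.
ab: 1b undefined. 1b->0: ok.
ac: 1c undefined. 1c->0: ok.
ba: 2a undefined. 2a->0: no, a/baa meet in 1. 2a->1: ok.
bb: 2b undefined. 2b->0: ok.
bc: 2c undefined. 2c->0: ok.
ca: 3a undefined. 3a->0: no, bb/ca meet in 0. 3a->1: no, a/ca meet in 1. 3a->2: ok.
cb: 3b undefined. 3b->0: no, bb/cb meet in 0. 3b->1: no, a/cb meet in 1. 3b->2: no, bb/cbc meet in 0. 3b->3: ok.
cc: 3c undefined. 3c->0: no, bb/cc meet in 0. 3c->1: no, a/cc meet in 1. 3c->2: no, bb/ccbbc meet in 0. 3c->3: no, cca/b meet in 2. Open state 4: 3c->4.
cca: 4a undefined. 4a->0: ok.
ccb: 4b undefined. 4b->0: no, bb/ccbbc meet in 0. 4b->1: ok.
ccc: 4c undefined. 4c->0: ok.
All examples now run through 5 states with every (state, symbol) defined. Accept strings end in {0,1}, Reject strings end in {2,3,4}; accept={0,1}.

states=5 start=0 accept={0,1} delta: 0a->1 0b->2 0c->3 1a->2 1b->0 1c->0 2a->1 2b->0 2c->0 3a->2 3b->3 3c->4 4a->0 4b->1 4c->0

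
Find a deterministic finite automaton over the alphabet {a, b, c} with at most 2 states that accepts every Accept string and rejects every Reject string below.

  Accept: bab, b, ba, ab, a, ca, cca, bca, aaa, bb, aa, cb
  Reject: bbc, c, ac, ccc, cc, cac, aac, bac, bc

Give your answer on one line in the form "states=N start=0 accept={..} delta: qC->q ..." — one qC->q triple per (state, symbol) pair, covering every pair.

Fold the examples into a partial DFA from state 0: repeatedly fix the first undefined (state, symbol) met by the shortest-then-alphabetical prefix, trying targets in increasing order and rejecting any under which an Accept and a Reject string meet in one state with the same remainder; add a state when all current targets are rejected. Accepting states are where Accept strings end.
a: 0a undefined. 0a->0: ok.
b: 0b undefined. 0b->0: ok.
c: 0c undefined. 0c->0: no, bab/bbc meet in 0. Open state 1: 0c->1.
ca: 1a undefined. 1a->0: ok.
cb: 1b undefined. 1b->0: ok.
cc: 1c undefined. 1c->0: no, bab/cc meet in 0. 1c->1: ok.
All examples now run through 2 states with every (state, symbol) defined. Accept strings end in {0}, Reject strings end in {1}; accept={0}.

states=2 start=0 accept={0} delta: 0a->0 0b->0 0c->1 1a->0 1b->0 1c->1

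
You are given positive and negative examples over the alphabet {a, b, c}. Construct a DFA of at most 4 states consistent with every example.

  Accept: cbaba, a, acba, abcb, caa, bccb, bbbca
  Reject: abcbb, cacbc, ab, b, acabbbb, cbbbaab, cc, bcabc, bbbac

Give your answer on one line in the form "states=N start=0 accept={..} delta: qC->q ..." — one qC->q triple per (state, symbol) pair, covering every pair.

states=3 start=0 accept={0,2} delta: 0a->0 0b->1 0c->1 1a->2 1b->0 1c->1 2a->0 2b->0 2c->1

Grow the machine one transition at a time. Run the examples from 0; the earliest place one falls off (shortest prefix, ties alphabetical) gets sent to the lowest-numbered state that keeps every Accept/Reject pair distinguishable — a pair clashes when both reach the same state with identical unread suffix — and to a fresh state only if none does.
a: 0a undefined. 0a->0: ok.
b: 0b undefined. 0b->0: no, a/ab meet in 0. Open state 1: 0b->1.
c: 0c undefined. 0c->0: no, a/cc meet in 0. 0c->1: ok.
bb: 1b undefined. 1b->0: ok.
bc: 1c undefined. 1c->0: no, a/abcbb meet in 0. 1c->1: ok.
ca: 1a undefined. 1a->0: no, cbaba/acabbbb meet in 0. 1a->1: no, cbaba/abcbb meet in 1. Open state 2: 1a->2.
caa: 2a undefined. 2a->0: ok.
cac: 2c undefined. 2c->0: no, a/bbbac meet in 0. 2c->1: ok.
acab: 2b undefined. 2b->0: ok.
All examples now run through 3 states with every (state, symbol) defined. Accept strings end in {0,2}, Reject strings end in {1}; accept={0,2}.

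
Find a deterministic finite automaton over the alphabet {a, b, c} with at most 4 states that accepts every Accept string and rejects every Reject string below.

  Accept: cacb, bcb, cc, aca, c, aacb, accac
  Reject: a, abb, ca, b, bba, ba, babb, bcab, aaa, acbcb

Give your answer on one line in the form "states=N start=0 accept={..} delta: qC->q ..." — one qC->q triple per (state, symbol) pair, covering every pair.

State merging on the prefix tree: take the shortest (then alphabetical) example prefix whose next move is undefined and point that move at state 0, else 1, else 2, ...; a target is out if some Accept/Reject pair would then sit in one state with the same input left (inseparable). If every existing state is out, open a new one.
a: 0a undefined. 0a->0: no, aca/ca meet in 0 with "ca" left. Open state 1: 0a->1.
b: 0b undefined. 0b->0: ok.
c: 0c undefined. 0c->0: no, bcb/b meet in 0. 0c->1: no, c/a meet in 1. Open state 2: 0c->2.
aa: 1a undefined. 1a->0: ok.
ab: 1b undefined. 1b->0: ok.
ac: 1c undefined. 1c->0: no, bcb/acbcb meet in 2 with "b" left. 1c->1: no, bcb/acbcb meet in 2 with "b" left. 1c->2: no, aca/ca meet in 2 with "a" left. Open state 3: 1c->3.
ca: 2a undefined. 2a->0: ok.
cc: 2c undefined. 2c->0: no, cc/abb meet in 0. 2c->1: no, cc/a meet in 1. 2c->2: ok.
aca: 3a undefined. 3a->0: no, aca/abb meet in 0. 3a->1: no, aca/a meet in 1. 3a->2: ok.
acb: 3b undefined. 3b->0: no, cacb/acbcb meet in 2 with "b" left. 3b->1: ok.
acc: 3c undefined. 3c->0: ok.
bcb: 2b undefined. 2b->0: no, cacb/abb meet in 0. 2b->1: no, cacb/a meet in 1. 2b->2: ok.
All examples now run through 4 states with every (state, symbol) defined. Accept strings end in {2,3}, Reject strings end in {0,1}; accept={2,3}.

states=4 start=0 accept={2,3} delta: 0a->1 0b->0 0c->2 1a->0 1b->0 1c->3 2a->0 2b->2 2c->2 3a->2 3b->1 3c->0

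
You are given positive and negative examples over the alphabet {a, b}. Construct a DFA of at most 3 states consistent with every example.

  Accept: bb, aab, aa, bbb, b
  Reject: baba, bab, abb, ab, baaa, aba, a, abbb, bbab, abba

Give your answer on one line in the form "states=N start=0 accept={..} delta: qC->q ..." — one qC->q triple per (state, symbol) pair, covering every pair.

Grow the machine one transition at a time. Run the examples from 0; the earliest place one falls off (shortest prefix, ties alphabetical) gets sent to the lowest-numbered state that keeps every Accept/Reject pair distinguishable — a pair clashes when both reach the same state with identical unread suffix — and to a fresh state only if none does.
a: 0a undefined. 0a->0: no, bb/abb meet in 0 with "bb" left. Open state 1: 0a->1.
b: 0b undefined. 0b->0: ok.
aa: 1a undefined. 1a->0: ok.
ab: 1b undefined. 1b->0: no, bb/bab meet in 0. 1b->1: no, bb/baba meet in 0. Open state 2: 1b->2.
aba: 2a undefined. 2a->0: no, bb/baba meet in 0. 2a->1: ok.
abb: 2b undefined. 2b->0: no, bb/abb meet in 0. 2b->1: no, bb/abba meet in 0. 2b->2: ok.
All examples now run through 3 states with every (state, symbol) defined. Accept strings end in {0}, Reject strings end in {1,2}; accept={0}.

states=3 start=0 accept={0} delta: 0a->1 0b->0 1a->0 1b->2 2a->1 2b->2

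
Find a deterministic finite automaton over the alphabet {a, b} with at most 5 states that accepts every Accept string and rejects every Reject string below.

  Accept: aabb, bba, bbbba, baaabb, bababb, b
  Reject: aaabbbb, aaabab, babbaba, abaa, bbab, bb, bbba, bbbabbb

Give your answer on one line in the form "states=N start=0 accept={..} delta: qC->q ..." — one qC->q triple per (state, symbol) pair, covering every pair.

State merging on the prefix tree: take the shortest (then alphabetical) example prefix whose next move is undefined and point that move at state 0, else 1, else 2, ...; a target is out if some Accept/Reject pair would then sit in one state with the same input left (inseparable). If every existing state is out, open a new one.
a: 0a undefined. 0a->0: no, aabb/bb meet in 0 with "bb" left. Open state 1: 0a->1.
b: 0b undefined. 0b->0: no, bba/bbba meet in 1. 0b->1: ok.
aa: 1a undefined. 1a->0: no, aabb/bb meet in 1 with "b" left. 1a->1: ok.
ab: 1b undefined. 1b->0: no, aabb/aaabbbb meet in 1. 1b->1: no, aabb/aaabbbb meet in 1. Open state 2: 1b->2.
aba: 2a undefined. 2a->0: no, bababb/bb meet in 2. 2a->1: no, bba/abaa meet in 1. 2a->2: no, aabb/aaabab meet in 2 with "b" left. Open state 3: 2a->3.
bbb: 2b undefined. 2b->0: no, bba/babbaba meet in 3. 2b->1: no, aabb/aaabbbb meet in 1. 2b->2: no, aabb/aaabbbb meet in 2. 2b->3: no, bababb/aaabbbb meet in 3 with "bb" left. Open state 4: 2b->4.
abaa: 3a undefined. 3a->0: ok.
bbab: 3b undefined. 3b->0: ok.
bbba: 4a undefined. 4a->0: no, aabb/bbbabbb meet in 4. 4a->1: no, bba/babbaba meet in 3. 4a->2: ok.
bbbb: 4b undefined. 4b->0: no, bbbba/aaabbbb meet in 1. 4b->1: ok.
All examples now run through 5 states with every (state, symbol) defined. Accept strings end in {1,3,4}, Reject strings end in {0,2}; accept={1,3,4}.

states=5 start=0 accept={1,3,4} delta: 0a->1 0b->1 1a->1 1b->2 2a->3 2b->4 3a->0 3b->0 4a->2 4b->1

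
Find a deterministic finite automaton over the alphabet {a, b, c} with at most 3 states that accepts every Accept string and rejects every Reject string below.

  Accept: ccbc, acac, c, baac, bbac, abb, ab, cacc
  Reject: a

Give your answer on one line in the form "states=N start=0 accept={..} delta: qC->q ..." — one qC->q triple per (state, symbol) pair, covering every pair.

states=2 start=0 accept={1} delta: 0a->0 0b->1 0c->1 1a->0 1b->1 1c->1

State merging on the prefix tree: take the shortest (then alphabetical) example prefix whose next move is undefined and point that move at state 0, else 1, else 2, ...; a target is out if some Accept/Reject pair would then sit in one state with the same input left (inseparable). If every existing state is out, open a new one.
a: 0a undefined. 0a->0: ok.
b: 0b undefined. 0b->0: no, abb/a meet in 0. Open state 1: 0b->1.
c: 0c undefined. 0c->0: no, acac/a meet in 0. 0c->1: ok.
ba: 1a undefined. 1a->0: ok.
bb: 1b undefined. 1b->0: no, abb/a meet in 0. 1b->1: ok.
cc: 1c undefined. 1c->0: no, ccbc/a meet in 0. 1c->1: ok.
All examples now run through 2 states with every (state, symbol) defined. Accept strings end in {1}, Reject strings end in {0}; accept={1}.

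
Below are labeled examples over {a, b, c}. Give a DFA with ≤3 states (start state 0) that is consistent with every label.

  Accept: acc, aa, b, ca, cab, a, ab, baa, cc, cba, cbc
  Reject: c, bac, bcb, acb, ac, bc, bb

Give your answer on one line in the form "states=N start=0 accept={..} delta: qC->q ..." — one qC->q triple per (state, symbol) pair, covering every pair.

State merging on the prefix tree: take the shortest (then alphabetical) example prefix whose next move is undefined and point that move at state 0, else 1, else 2, ...; a target is out if some Accept/Reject pair would then sit in one state with the same input left (inseparable). If every existing state is out, open a new one.
a: 0a undefined. 0a->0: ok.
b: 0b undefined. 0b->0: no, aa/bb meet in 0. Open state 1: 0b->1.
c: 0c undefined. 0c->0: no, acc/c meet in 0. 0c->1: no, acc/bc meet in 1 with "c" left. Open state 2: 0c->2.
ba: 1a undefined. 1a->0: ok.
bb: 1b undefined. 1b->0: no, aa/bb meet in 0. 1b->1: no, b/bb meet in 1. 1b->2: ok.
bc: 1c undefined. 1c->0: no, aa/bc meet in 0. 1c->1: no, b/bc meet in 1. 1c->2: ok.
ca: 2a undefined. 2a->0: ok.
cb: 2b undefined. 2b->0: no, aa/bcb meet in 0. 2b->1: no, b/bcb meet in 1. 2b->2: ok.
cc: 2c undefined. 2c->0: ok.
All examples now run through 3 states with every (state, symbol) defined. Accept strings end in {0,1}, Reject strings end in {2}; accept={0,1}.

states=3 start=0 accept={0,1} delta: 0a->0 0b->1 0c->2 1a->0 1b->2 1c->2 2a->0 2b->2 2c->0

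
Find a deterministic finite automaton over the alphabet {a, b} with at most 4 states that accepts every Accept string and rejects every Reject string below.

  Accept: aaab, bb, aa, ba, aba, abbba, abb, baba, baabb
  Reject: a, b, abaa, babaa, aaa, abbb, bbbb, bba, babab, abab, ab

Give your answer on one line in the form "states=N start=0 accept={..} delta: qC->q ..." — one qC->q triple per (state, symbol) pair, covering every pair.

Grow the machine one transition at a time. Run the examples from 0; the earliest place one falls off (shortest prefix, ties alphabetical) gets sent to the lowest-numbered state that keeps every Accept/Reject pair distinguishable — a pair clashes when both reach the same state with identical unread suffix — and to a fresh state only if none does.
a: 0a undefined. 0a->0: no, aaab/b meet in 0 with "b" left. Open state 1: 0a->1.
b: 0b undefined. 0b->0: no, bb/b meet in 0. 0b->1: no, bb/ab meet in 1 with "b" left. Open state 2: 0b->2.
aa: 1a undefined. 1a->0: no, aaab/ab meet in 1 with "b" left. 1a->1: no, aaab/ab meet in 1 with "b" left. 1a->2: no, aa/b meet in 2. Open state 3: 1a->3.
ab: 1b undefined. 1b->0: no, bb/abbb meet in 2 with "b" left. 1b->1: no, abb/a meet in 1. 1b->2: ok.
ba: 2a undefined. 2a->0: ok.
bb: 2b undefined. 2b->0: no, bb/bbbb meet in 0. 2b->1: no, bb/a meet in 1. 2b->2: no, bb/b meet in 2. 2b->3: ok.
aaa: 3a undefined. 3a->0: no, aaab/b meet in 2. 3a->1: no, aaab/b meet in 2. 3a->2: ok.
bbb: 3b undefined. 3b->0: no, ba/abbb meet in 0. 3b->1: ok.
All examples now run through 4 states with every (state, symbol) defined. Accept strings end in {0,3}, Reject strings end in {1,2}; accept={0,3}.

states=4 start=0 accept={0,3} delta: 0a->1 0b->2 1a->3 1b->2 2a->0 2b->3 3a->2 3b->1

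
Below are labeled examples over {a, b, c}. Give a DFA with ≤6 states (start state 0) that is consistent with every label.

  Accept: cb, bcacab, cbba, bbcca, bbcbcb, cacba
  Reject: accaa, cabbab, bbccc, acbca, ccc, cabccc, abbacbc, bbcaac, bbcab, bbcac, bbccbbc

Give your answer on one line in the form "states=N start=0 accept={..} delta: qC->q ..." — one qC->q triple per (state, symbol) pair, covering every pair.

Fold the examples into a partial DFA from state 0: repeatedly fix the first undefined (state, symbol) met by the shortest-then-alphabetical prefix, trying targets in increasing order and rejecting any under which an Accept and a Reject string meet in one state with the same remainder; add a state when all current targets are rejected. Accepting states are where Accept strings end.
a: 0a undefined. 0a->0: ok.
b: 0b undefined. 0b->0: ok.
c: 0c undefined. 0c->0: no, cb/accaa meet in 0. Open state 1: 0c->1.
ca: 1a undefined. 1a->0: no, bcacab/cabbab meet in 0. 1a->1: no, cb/bbcab meet in 1 with "b" left. Open state 2: 1a->2.
cb: 1b undefined. 1b->0: ok.
cc: 1c undefined. 1c->0: no, cb/accaa meet in 0. 1c->1: no, bbcca/acbca meet in 2. 1c->2: ok.
cab: 2b undefined. 2b->0: no, cb/cabbab meet in 0. 2b->1: no, cb/cabbab meet in 0. 2b->2: ok.
cac: 2c undefined. 2c->0: no, cb/bbccc meet in 0. 2c->1: no, bcacab/acbca meet in 2. 2c->2: no, bcacab/cabbab meet in 2 with "ab" left. Open state 3: 2c->3.
acca: 2a undefined. 2a->0: no, cb/accaa meet in 0. 2a->1: no, cb/cabbab meet in 0. 2a->2: no, bbcca/accaa meet in 2. 2a->3: no, bbcca/bbccc meet in 3. Open state 4: 2a->4.
cacb: 3b undefined. 3b->0: ok.
accaa: 4a undefined. 4a->0: no, cb/accaa meet in 0. 4a->1: ok.
bcaca: 3a undefined. 3a->0: ok.
cabcc: 3c undefined. 3c->0: ok.
bbcaac: 4c undefined. 4c->0: no, cb/bbcaac meet in 0. 4c->1: ok.
cabbab: 4b undefined. 4b->0: no, cb/cabbab meet in 0. 4b->1: ok.
All examples now run through 5 states with every (state, symbol) defined. Accept strings end in {0,4}, Reject strings end in {1,2,3}; accept={0,4}.

states=5 start=0 accept={0,4} delta: 0a->0 0b->0 0c->1 1a->2 1b->0 1c->2 2a->4 2b->2 2c->3 3a->0 3b->0 3c->0 4a->1 4b->1 4c->1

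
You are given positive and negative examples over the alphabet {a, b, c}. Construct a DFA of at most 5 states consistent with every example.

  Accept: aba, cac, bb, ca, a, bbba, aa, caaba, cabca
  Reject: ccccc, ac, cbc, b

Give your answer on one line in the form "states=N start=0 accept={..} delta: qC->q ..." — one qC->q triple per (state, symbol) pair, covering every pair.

State merging on the prefix tree: take the shortest (then alphabetical) example prefix whose next move is undefined and point that move at state 0, else 1, else 2, ...; a target is out if some Accept/Reject pair would then sit in one state with the same input left (inseparable). If every existing state is out, open a new one.
a: 0a undefined. 0a->0: ok.
b: 0b undefined. 0b->0: no, aba/b meet in 0. Open state 1: 0b->1.
c: 0c undefined. 0c->0: no, cac/ccccc meet in 0. 0c->1: ok.
bb: 1b undefined. 1b->0: ok.
ca: 1a undefined. 1a->0: no, cac/ac meet in 1. 1a->1: no, aba/ac meet in 1. Open state 2: 1a->2.
cc: 1c undefined. 1c->0: ok.
caa: 2a undefined. 2a->0: ok.
cab: 2b undefined. 2b->0: ok.
cac: 2c undefined. 2c->0: ok.
All examples now run through 3 states with every (state, symbol) defined. Accept strings end in {0,2}, Reject strings end in {1}; accept={0,2}.

states=3 start=0 accept={0,2} delta: 0a->0 0b->1 0c->1 1a->2 1b->0 1c->0 2a->0 2b->0 2c->0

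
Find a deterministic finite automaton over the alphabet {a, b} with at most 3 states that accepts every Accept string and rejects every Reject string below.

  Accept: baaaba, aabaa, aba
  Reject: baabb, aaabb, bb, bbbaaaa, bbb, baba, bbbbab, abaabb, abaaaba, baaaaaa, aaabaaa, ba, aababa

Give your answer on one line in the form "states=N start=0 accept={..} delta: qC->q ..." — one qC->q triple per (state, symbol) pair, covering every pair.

Grow the machine one transition at a time. Run the examples from 0; the earliest place one falls off (shortest prefix, ties alphabetical) gets sent to the lowest-numbered state that keeps every Accept/Reject pair distinguishable — a pair clashes when both reach the same state with identical unread suffix — and to a fresh state only if none does.
a: 0a undefined. 0a->0: no, baaaba/abaaaba meet in 0 with "baaaba" left. Open state 1: 0a->1.
b: 0b undefined. 0b->0: no, aba/baba meet in 1 with "ba" left. 0b->1: ok.
aa: 1a undefined. 1a->0: no, baaaba/baba meet in 0. 1a->1: no, baaaba/baba meet in 1 with "ba" left. Open state 2: 1a->2.
ab: 1b undefined. 1b->0: no, aba/bbb meet in 1. 1b->1: no, baaaba/abaaaba meet in 2 with "aaba" left. 1b->2: ok.
aaa: 2a undefined. 2a->0: ok.
aab: 2b undefined. 2b->0: no, baaaba/bbb meet in 0. 2b->1: ok.
All examples now run through 3 states with every (state, symbol) defined. Accept strings end in {0}, Reject strings end in {1,2}; accept={0}.

states=3 start=0 accept={0} delta: 0a->1 0b->1 1a->2 1b->2 2a->0 2b->1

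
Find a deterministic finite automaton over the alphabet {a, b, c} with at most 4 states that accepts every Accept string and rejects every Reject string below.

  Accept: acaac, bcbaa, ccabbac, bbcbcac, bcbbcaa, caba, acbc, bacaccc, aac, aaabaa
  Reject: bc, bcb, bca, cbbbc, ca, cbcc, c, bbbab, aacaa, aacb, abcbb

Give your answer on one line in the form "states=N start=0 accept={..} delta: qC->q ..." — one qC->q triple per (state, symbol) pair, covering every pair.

Fold the examples into a partial DFA from state 0: repeatedly fix the first undefined (state, symbol) met by the shortest-then-alphabetical prefix, trying targets in increasing order and rejecting any under which an Accept and a Reject string meet in one state with the same remainder; add a state when all current targets are rejected. Accepting states are where Accept strings end.
a: 0a undefined. 0a->0: no, aac/c meet in 0 with "c" left. Open state 1: 0a->1.
b: 0b undefined. 0b->0: ok.
c: 0c undefined. 0c->0: ok.
aa: 1a undefined. 1a->0: no, bcbaa/bc meet in 0. 1a->1: no, bcbaa/bca meet in 1. Open state 2: 1a->2.
ab: 1b undefined. 1b->0: no, caba/bca meet in 1. 1b->1: ok.
ac: 1c undefined. 1c->0: no, bbcbcac/bc meet in 0. 1c->1: no, bbcbcac/bca meet in 1. 1c->2: ok.
aaa: 2a undefined. 2a->0: no, bacaccc/bc meet in 0. 2a->1: no, aaabaa/bca meet in 1. 2a->2: ok.
aac: 2c undefined. 2c->0: no, acaac/bc meet in 0. 2c->1: no, acaac/bca meet in 1. 2c->2: no, acaac/aacaa meet in 2. Open state 3: 2c->3.
acb: 2b undefined. 2b->0: no, acbc/bc meet in 0. 2b->1: ok.
aaca: 3a undefined. 3a->0: ok.
aacb: 3b undefined. 3b->0: ok.
bacacc: 3c undefined. 3c->0: no, bacaccc/bc meet in 0. 3c->1: ok.
All examples now run through 4 states with every (state, symbol) defined. Accept strings end in {2,3}, Reject strings end in {0,1}; accept={2,3}.

states=4 start=0 accept={2,3} delta: 0a->1 0b->0 0c->0 1a->2 1b->1 1c->2 2a->2 2b->1 2c->3 3a->0 3b->0 3c->1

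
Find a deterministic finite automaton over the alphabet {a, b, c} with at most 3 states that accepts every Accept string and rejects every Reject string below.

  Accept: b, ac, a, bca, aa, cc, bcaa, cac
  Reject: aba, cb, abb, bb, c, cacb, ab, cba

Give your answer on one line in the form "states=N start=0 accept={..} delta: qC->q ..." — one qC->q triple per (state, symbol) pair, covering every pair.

Fold the examples into a partial DFA from state 0: repeatedly fix the first undefined (state, symbol) met by the shortest-then-alphabetical prefix, trying targets in increasing order and rejecting any under which an Accept and a Reject string meet in one state with the same remainder; add a state when all current targets are rejected. Accepting states are where Accept strings end.
a: 0a undefined. 0a->0: no, b/ab meet in 0 with "b" left. Open state 1: 0a->1.
b: 0b undefined. 0b->0: no, b/bb meet in 0. 0b->1: ok.
c: 0c undefined. 0c->0: no, b/cb meet in 1. 0c->1: no, b/c meet in 1. Open state 2: 0c->2.
aa: 1a undefined. 1a->0: ok.
ab: 1b undefined. 1b->0: no, b/aba meet in 1. 1b->1: no, b/abb meet in 1. 1b->2: ok.
ac: 1c undefined. 1c->0: ok.
ca: 2a undefined. 2a->0: no, ac/aba meet in 0. 2a->1: no, b/aba meet in 1. 2a->2: ok.
cb: 2b undefined. 2b->0: no, b/cba meet in 1. 2b->1: no, b/cb meet in 1. 2b->2: ok.
cc: 2c undefined. 2c->0: no, b/cacb meet in 1. 2c->1: ok.
All examples now run through 3 states with every (state, symbol) defined. Accept strings end in {0,1}, Reject strings end in {2}; accept={0,1}.

states=3 start=0 accept={0,1} delta: 0a->1 0b->1 0c->2 1a->0 1b->2 1c->0 2a->2 2b->2 2c->1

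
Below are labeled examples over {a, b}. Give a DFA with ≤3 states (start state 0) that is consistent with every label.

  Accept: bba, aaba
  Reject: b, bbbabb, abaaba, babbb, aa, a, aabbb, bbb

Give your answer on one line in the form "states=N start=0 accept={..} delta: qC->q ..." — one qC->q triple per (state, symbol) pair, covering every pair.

states=3 start=0 accept={2} delta: 0a->0 0b->1 1a->2 1b->1 2a->2 2b->0

Grow the machine one transition at a time. Run the examples from 0; the earliest place one falls off (shortest prefix, ties alphabetical) gets sent to the lowest-numbered state that keeps every Accept/Reject pair distinguishable — a pair clashes when both reach the same state with identical unread suffix — and to a fresh state only if none does.
a: 0a undefined. 0a->0: ok.
b: 0b undefined. 0b->0: no, bba/b meet in 0. Open state 1: 0b->1.
ba: 1a undefined. 1a->0: no, aaba/abaaba meet in 0. 1a->1: no, bba/abaaba meet in 1 with "ba" left. Open state 2: 1a->2.
bb: 1b undefined. 1b->0: no, bba/aa meet in 0. 1b->1: ok.
bab: 2b undefined. 2b->0: ok.
abaa: 2a undefined. 2a->0: no, bba/abaaba meet in 2. 2a->1: no, bba/abaaba meet in 2. 2a->2: ok.
All examples now run through 3 states with every (state, symbol) defined. Accept strings end in {2}, Reject strings end in {0,1}; accept={2}.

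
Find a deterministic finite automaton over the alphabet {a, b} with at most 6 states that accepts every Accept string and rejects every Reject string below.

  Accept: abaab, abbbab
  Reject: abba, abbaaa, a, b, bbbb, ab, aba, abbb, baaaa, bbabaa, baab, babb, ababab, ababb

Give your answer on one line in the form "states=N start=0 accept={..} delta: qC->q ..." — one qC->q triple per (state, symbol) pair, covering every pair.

Fold the examples into a partial DFA from state 0: repeatedly fix the first undefined (state, symbol) met by the shortest-then-alphabetical prefix, trying targets in increasing order and rejecting any under which an Accept and a Reject string meet in one state with the same remainder; add a state when all current targets are rejected. Accepting states are where Accept strings end.
a: 0a undefined. 0a->0: no, abaab/baab meet in 0 with "baab" left. Open state 1: 0a->1.
b: 0b undefined. 0b->0: ok.
ab: 1b undefined. 1b->0: no, abaab/baab meet in 1 with "ab" left. 1b->1: no, abbbab/baab meet in 1 with "ab" left. Open state 2: 1b->2.
aba: 2a undefined. 2a->0: no, abaab/ab meet in 2. 2a->1: no, abaab/baab meet in 1 with "ab" left. 2a->2: no, abaab/babb meet in 2 with "b" left. Open state 3: 2a->3.
abb: 2b undefined. 2b->0: no, abbbab/ab meet in 2. 2b->1: ok.
baa: 1a undefined. 1a->0: ok.
abaa: 3a undefined. 3a->0: no, abaab/abba meet in 0. 3a->1: no, abaab/ab meet in 2. 3a->2: no, abaab/a meet in 1. 3a->3: ok.
abab: 3b undefined. 3b->0: no, abaab/abba meet in 0. 3b->1: no, abaab/a meet in 1. 3b->2: no, abaab/ab meet in 2. 3b->3: no, abaab/aba meet in 3. Open state 4: 3b->4.
ababa: 4a undefined. 4a->0: ok.
ababb: 4b undefined. 4b->0: ok.
All examples now run through 5 states with every (state, symbol) defined. Accept strings end in {4}, Reject strings end in {0,1,2,3}; accept={4}.

states=5 start=0 accept={4} delta: 0a->1 0b->0 1a->0 1b->2 2a->3 2b->1 3a->3 3b->4 4a->0 4b->0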